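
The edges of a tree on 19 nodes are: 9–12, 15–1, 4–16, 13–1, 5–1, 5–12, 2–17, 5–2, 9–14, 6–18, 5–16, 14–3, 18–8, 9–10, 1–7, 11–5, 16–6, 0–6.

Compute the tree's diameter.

8

Starting from 3, a farthest node is 8 at distance 8.
One longest path: 3 - 14 - 9 - 12 - 5 - 16 - 6 - 18 - 8.
So the diameter is 8.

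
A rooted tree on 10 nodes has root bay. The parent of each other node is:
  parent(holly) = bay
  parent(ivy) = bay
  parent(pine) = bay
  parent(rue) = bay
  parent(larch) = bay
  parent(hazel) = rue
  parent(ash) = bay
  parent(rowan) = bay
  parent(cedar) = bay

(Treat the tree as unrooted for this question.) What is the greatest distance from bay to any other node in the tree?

2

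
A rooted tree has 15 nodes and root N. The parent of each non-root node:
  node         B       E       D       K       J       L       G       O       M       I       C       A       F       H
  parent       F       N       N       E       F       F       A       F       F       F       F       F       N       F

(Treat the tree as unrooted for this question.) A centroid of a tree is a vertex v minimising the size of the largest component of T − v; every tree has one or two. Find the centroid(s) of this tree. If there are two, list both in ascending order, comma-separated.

F

If F is removed the pieces have sizes 4, 2, 1, 1, 1, 1, 1, 1, 1, 1, all ≤ ⌊15/2⌋ = 7.
No neighbour of F does as well, so F is the unique centroid.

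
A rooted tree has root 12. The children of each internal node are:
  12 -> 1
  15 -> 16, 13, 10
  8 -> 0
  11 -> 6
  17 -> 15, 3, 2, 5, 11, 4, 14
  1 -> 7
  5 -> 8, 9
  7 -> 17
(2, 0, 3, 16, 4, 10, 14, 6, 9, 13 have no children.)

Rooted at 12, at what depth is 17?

3

Path from 12 to 17: 12 – 1 – 7 – 17, which has 3 edges.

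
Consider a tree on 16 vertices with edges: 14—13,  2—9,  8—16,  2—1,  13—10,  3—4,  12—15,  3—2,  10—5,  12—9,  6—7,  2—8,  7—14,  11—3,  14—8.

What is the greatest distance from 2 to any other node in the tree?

5

A farthest node from 2 is 5.
The path 2 – 8 – 14 – 13 – 10 – 5 has 5 edges.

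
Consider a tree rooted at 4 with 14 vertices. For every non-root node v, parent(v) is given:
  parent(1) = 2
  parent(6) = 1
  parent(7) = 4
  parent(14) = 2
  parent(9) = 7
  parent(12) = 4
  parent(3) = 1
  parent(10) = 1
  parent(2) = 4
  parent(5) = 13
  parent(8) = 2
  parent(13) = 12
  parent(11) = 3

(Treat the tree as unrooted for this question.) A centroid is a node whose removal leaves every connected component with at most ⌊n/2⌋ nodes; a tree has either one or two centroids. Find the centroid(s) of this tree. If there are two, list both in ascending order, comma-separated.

2

Removing 2 splits the tree into components of sizes 6, 5, 1, 1; the largest is 6 ≤ ⌊14/2⌋ = 7.
No neighbour of 2 does as well, so 2 is the unique centroid.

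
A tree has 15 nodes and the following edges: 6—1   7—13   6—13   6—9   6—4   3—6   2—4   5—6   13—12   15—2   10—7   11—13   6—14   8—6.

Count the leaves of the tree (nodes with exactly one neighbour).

Degree-1 nodes: 1, 3, 5, 8, 9, 10, 11, 12, 14, 15 — 10 of them.

10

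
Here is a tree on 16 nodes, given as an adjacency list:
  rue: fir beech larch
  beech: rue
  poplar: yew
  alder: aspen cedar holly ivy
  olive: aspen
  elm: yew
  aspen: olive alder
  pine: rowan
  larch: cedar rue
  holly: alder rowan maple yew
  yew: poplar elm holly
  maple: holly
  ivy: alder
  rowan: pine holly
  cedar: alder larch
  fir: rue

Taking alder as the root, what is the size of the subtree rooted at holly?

7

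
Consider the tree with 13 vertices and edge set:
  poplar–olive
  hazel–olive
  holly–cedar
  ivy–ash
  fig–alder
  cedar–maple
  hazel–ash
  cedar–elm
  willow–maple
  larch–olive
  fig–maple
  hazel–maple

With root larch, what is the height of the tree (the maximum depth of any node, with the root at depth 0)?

5

alder sits deepest: larch → olive → hazel → maple → fig → alder — 5 edges from the root.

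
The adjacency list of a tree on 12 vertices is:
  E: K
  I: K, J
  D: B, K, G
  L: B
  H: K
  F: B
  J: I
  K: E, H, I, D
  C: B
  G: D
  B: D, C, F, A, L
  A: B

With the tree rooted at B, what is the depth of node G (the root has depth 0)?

Climbing from G to the root: G–D–B. That's 2 steps.

2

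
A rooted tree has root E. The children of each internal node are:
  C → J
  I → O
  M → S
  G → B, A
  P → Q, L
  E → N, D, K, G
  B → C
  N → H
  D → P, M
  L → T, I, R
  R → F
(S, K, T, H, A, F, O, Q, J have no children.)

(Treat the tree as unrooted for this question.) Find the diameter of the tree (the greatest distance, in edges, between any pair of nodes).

BFS from J reaches O last, at distance 9; BFS from O confirms no node is farther.
Path: J – C – B – G – E – D – P – L – I – O.

9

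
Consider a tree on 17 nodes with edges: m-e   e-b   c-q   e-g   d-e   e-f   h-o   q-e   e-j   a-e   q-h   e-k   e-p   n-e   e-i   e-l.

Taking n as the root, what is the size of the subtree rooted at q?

Descendants of q (including itself): q, h, c, o. That's 4.

4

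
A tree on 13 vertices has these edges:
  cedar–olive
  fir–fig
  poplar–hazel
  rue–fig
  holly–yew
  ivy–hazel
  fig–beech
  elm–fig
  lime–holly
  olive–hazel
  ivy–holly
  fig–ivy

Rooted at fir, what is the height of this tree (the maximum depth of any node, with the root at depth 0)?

5

A deepest node is cedar, reached by fir – fig – ivy – hazel – olive – cedar.
That path has 5 edges, so the height is 5.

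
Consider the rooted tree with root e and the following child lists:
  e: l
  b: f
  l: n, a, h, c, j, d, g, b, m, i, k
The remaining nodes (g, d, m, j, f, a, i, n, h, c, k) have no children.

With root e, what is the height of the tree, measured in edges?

3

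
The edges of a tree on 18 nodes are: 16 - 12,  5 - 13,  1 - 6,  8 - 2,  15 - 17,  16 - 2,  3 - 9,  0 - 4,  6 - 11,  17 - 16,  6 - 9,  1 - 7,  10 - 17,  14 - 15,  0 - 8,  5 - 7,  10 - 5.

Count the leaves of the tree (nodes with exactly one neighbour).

Exactly 6 nodes have a single neighbour: 3, 4, 11, 12, 13, 14.

6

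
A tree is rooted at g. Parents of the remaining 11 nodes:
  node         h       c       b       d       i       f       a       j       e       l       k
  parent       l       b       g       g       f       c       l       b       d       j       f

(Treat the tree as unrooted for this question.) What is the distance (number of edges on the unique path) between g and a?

4

g - b - j - l - a: 4 edges.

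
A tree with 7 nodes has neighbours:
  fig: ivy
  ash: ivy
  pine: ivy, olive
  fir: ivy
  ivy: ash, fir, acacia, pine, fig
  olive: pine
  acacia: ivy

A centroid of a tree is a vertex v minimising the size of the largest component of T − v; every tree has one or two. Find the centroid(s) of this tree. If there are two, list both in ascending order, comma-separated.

ivy

If ivy is removed the pieces have sizes 2, 1, 1, 1, 1, all ≤ ⌊7/2⌋ = 3.
Every other node leaves some component of size > 3, so the centroid is unique.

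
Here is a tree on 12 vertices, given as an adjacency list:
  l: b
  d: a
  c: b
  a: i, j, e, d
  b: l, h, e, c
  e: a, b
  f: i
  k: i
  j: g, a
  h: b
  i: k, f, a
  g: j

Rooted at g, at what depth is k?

4

Climbing from k to the root: k – i – a – j – g. That's 4 steps.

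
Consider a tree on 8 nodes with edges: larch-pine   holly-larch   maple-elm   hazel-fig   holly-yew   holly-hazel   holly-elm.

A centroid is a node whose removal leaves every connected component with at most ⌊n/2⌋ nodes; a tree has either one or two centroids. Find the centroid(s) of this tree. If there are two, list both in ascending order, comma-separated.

holly

Removing holly splits the tree into components of sizes 2, 2, 2, 1; the largest is 2 ≤ ⌊8/2⌋ = 4.
No neighbour of holly does as well, so holly is the unique centroid.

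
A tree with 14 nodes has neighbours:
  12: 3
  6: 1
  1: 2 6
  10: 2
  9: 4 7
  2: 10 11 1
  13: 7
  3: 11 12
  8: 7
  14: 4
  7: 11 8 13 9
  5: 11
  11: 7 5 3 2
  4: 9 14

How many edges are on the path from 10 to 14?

6

Walking from 10: 10–2–11–7–9–4–14. Length 6.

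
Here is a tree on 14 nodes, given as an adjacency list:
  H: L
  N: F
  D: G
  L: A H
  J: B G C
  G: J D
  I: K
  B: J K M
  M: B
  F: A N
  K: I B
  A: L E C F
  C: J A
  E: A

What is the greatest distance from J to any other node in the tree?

A farthest node from J is H (N also at distance 4).
The path J–C–A–L–H has 4 edges.

4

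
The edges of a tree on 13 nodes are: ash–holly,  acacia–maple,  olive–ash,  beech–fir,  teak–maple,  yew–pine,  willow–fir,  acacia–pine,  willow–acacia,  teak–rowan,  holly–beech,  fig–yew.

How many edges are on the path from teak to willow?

The path is teak - maple - acacia - willow, which has 3 edges.

3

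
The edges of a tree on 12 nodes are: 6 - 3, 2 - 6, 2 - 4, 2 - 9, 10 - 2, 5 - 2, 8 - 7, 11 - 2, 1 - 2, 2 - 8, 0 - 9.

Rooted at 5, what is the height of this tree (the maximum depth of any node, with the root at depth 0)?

The longest root-to-leaf path is 5 – 2 – 6 – 3 (3 edges).

3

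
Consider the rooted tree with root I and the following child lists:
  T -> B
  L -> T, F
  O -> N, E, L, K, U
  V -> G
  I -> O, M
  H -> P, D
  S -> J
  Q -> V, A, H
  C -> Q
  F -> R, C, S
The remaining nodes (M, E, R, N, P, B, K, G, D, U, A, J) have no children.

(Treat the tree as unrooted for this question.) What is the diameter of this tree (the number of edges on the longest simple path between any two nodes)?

8

Starting from P, a farthest node is M at distance 8.
One longest path: P–H–Q–C–F–L–O–I–M.
So the diameter is 8.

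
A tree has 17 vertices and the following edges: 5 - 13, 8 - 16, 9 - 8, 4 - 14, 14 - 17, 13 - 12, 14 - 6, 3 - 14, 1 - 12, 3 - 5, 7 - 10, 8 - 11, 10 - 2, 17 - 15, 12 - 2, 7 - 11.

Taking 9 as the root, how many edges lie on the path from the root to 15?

12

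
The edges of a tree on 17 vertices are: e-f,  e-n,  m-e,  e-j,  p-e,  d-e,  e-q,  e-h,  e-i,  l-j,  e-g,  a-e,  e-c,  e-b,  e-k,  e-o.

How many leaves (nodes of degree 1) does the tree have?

The leaves are a, b, c, d, f, g, h, i, k, l, m, n, o, p, q.
That is 15 leaves.

15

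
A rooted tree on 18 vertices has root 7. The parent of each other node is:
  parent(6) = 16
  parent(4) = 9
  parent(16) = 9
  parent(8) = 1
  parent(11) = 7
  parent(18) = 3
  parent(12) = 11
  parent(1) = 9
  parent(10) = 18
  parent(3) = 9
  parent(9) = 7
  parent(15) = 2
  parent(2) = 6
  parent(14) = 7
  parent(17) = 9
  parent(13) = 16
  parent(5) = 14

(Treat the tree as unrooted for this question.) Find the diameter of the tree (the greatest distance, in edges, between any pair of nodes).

7

BFS from 15 reaches 5 last, at distance 7; BFS from 5 confirms no node is farther.
Path: 15 – 2 – 6 – 16 – 9 – 7 – 14 – 5.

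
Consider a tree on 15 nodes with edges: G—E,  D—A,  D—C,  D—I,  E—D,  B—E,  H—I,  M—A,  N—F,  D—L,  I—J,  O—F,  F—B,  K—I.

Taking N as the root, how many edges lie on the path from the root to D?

4

N–F–B–E–D — 4 edges.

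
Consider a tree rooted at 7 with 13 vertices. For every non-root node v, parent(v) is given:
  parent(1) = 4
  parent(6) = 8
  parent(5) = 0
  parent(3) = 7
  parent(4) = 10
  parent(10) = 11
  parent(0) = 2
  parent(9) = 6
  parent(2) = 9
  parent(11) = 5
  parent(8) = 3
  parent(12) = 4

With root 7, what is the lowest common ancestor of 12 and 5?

5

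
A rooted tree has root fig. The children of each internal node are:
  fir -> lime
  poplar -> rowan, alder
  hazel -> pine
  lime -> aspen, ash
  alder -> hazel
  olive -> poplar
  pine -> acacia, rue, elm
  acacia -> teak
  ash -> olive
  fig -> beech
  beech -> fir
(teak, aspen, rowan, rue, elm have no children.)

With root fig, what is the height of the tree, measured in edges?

A deepest node is teak, reached by fig → beech → fir → lime → ash → olive → poplar → alder → hazel → pine → acacia → teak.
That path has 11 edges, so the height is 11.

11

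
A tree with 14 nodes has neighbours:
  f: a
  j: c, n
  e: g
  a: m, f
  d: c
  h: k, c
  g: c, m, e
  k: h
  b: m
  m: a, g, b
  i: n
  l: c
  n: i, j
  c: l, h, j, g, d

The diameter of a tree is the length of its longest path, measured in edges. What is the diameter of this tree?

A longest path is f - a - m - g - c - j - n - i, with 7 edges.

7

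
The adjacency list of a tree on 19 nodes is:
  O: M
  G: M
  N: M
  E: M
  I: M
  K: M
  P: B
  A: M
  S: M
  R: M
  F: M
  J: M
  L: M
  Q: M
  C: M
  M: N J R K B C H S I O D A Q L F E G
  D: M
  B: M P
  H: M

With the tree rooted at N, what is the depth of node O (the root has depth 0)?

2

N → M → O — 2 edges.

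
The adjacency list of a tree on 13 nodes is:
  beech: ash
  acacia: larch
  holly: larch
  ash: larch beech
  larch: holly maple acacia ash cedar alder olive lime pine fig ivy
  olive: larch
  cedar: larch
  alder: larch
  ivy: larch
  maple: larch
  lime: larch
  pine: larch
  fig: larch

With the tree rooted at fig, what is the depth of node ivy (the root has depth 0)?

2

fig – larch – ivy — 2 edges.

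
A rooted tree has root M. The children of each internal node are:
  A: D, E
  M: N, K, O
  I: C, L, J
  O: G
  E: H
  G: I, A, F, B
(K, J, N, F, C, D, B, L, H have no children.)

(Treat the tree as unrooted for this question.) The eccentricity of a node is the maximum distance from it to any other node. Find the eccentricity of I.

4

The node farthest from I is H (N, K also at distance 4), via I – G – A – E – H — 4 edges.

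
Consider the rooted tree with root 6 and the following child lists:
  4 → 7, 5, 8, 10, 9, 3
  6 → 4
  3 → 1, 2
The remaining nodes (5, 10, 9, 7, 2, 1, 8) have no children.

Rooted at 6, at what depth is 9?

2

Climbing from 9 to the root: 9–4–6. That's 2 steps.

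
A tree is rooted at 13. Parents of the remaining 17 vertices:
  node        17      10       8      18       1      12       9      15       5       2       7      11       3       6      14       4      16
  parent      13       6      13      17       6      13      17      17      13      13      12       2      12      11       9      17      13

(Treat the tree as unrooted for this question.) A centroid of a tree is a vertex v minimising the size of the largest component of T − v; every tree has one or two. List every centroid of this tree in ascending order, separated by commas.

If 13 is removed the pieces have sizes 6, 5, 3, 1, 1, 1, all ≤ ⌊18/2⌋ = 9.
No neighbour of 13 does as well, so 13 is the unique centroid.

13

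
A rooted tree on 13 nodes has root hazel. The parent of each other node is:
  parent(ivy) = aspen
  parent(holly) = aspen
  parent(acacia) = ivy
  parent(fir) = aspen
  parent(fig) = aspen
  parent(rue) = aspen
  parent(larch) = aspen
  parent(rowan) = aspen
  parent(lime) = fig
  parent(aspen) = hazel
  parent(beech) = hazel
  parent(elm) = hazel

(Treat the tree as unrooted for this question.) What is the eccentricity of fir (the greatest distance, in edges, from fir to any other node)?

The node farthest from fir is elm (beech, acacia, lime also at distance 3), via fir-aspen-hazel-elm — 3 edges.

3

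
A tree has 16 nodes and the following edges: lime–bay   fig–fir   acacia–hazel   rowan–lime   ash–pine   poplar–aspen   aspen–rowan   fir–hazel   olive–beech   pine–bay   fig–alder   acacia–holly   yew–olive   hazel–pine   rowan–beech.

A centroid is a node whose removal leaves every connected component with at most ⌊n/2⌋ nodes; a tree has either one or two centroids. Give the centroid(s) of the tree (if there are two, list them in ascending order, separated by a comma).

bay, pine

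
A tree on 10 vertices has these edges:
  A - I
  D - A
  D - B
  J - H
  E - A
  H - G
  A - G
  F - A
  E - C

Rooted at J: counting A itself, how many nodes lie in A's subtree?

7

A's subtree: {A, D, E, F, I, B, C}, size 7.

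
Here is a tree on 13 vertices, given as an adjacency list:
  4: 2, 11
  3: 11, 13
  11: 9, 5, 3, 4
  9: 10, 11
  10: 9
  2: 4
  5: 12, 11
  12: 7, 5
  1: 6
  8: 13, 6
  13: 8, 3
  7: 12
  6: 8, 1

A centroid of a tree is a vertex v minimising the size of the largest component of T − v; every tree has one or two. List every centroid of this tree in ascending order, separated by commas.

Removing 11 splits the tree into components of sizes 5, 3, 2, 2; the largest is 5 ≤ ⌊13/2⌋ = 6.
Every other node leaves some component of size > 6, so the centroid is unique.

11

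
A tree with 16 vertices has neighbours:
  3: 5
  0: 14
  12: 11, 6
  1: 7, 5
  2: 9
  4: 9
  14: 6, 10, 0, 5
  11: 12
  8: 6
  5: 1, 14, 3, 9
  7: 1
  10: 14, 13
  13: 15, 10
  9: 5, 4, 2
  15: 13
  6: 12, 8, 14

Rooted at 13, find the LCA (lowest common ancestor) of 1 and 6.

14

Path 1→root: 1 5 14 10 13; path 6→root: 6 14 10 13.
First common node: 14.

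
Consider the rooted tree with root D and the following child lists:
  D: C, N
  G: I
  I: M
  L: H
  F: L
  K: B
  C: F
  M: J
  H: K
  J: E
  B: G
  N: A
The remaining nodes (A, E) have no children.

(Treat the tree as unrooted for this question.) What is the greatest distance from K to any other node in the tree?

A farthest node from K is A.
The path K–H–L–F–C–D–N–A has 7 edges.

7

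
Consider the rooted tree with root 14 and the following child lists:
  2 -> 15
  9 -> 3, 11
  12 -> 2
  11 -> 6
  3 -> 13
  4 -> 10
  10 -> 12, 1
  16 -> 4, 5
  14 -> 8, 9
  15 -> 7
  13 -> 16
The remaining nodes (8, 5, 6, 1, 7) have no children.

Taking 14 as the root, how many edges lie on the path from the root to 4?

5

Climbing from 4 to the root: 4–16–13–3–9–14. That's 5 steps.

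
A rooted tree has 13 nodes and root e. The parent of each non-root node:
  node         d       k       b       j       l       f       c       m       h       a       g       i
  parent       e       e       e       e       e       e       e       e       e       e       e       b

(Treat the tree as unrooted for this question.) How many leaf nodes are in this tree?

11

The leaves are a, c, d, f, g, h, i, j, k, l, m.
That is 11 leaves.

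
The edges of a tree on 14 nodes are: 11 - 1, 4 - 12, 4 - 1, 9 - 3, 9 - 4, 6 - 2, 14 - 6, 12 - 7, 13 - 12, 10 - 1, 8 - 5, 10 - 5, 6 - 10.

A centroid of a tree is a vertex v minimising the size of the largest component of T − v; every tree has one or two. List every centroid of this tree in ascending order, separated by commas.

1

Delete 1: the remaining components have sizes 6, 6, 1. Max 6 ≤ 7, so 1 is a centroid.
Every other node leaves some component of size > 7, so the centroid is unique.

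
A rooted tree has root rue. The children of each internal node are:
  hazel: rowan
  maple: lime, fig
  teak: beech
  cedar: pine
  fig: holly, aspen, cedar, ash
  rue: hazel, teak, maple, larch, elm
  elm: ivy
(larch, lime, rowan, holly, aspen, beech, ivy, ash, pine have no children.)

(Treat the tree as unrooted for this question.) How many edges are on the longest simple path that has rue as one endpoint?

4

A farthest node from rue is pine.
The path rue – maple – fig – cedar – pine has 4 edges.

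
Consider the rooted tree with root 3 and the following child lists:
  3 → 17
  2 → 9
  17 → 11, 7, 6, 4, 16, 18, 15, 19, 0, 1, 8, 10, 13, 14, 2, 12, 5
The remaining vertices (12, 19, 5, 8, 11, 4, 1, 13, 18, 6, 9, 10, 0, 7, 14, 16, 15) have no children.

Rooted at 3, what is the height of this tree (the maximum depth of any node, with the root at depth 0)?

The longest root-to-leaf path is 3-17-2-9 (3 edges).

3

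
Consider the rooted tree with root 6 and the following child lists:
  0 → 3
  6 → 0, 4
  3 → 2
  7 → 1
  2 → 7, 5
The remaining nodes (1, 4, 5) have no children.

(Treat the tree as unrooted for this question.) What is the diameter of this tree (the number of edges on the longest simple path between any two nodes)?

BFS from 4 reaches 1 last, at distance 6; BFS from 1 confirms no node is farther.
Path: 4 – 6 – 0 – 3 – 2 – 7 – 1.

6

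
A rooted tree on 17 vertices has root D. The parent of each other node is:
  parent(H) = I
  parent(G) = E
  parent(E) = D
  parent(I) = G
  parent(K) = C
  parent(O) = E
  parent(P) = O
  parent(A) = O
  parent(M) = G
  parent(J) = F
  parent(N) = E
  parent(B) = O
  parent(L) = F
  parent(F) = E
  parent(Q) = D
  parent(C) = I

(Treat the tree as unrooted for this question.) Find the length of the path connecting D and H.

Walking from D: D - E - G - I - H. Length 4.

4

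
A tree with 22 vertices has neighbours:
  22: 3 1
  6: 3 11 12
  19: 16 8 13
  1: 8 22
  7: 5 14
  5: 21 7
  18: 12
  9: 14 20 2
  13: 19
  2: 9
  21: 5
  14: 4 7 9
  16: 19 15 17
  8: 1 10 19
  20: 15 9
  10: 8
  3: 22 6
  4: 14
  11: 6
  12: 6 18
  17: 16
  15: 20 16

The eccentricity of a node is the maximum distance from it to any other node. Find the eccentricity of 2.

Distances from 2 peak at 12, attained at 18.
2–9–20–15–16–19–8–1–22–3–6–12–18

12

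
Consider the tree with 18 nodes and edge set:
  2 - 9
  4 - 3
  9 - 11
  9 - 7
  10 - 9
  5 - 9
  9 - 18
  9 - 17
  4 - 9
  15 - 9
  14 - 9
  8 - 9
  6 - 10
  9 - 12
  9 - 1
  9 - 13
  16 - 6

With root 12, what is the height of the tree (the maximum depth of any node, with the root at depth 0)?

A deepest node is 16, reached by 12-9-10-6-16.
That path has 4 edges, so the height is 4.

4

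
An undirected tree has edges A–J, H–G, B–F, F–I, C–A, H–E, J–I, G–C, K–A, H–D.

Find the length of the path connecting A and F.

3

A - J - I - F: 3 edges.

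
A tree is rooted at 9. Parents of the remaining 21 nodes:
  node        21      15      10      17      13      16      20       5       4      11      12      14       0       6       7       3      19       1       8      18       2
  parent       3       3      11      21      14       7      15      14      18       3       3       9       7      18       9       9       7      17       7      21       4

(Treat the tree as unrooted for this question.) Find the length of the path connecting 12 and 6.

The path is 12 – 3 – 21 – 18 – 6, which has 4 edges.

4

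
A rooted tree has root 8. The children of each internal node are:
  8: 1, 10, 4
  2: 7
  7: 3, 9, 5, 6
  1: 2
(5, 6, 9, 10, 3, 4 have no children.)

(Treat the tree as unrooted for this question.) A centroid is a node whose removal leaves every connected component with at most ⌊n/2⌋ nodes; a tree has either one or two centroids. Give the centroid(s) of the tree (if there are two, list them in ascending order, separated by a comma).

Delete 2: the remaining components have sizes 5, 4. Max 5 ≤ 5, so 2 is a centroid.
Its neighbour 7 also leaves a largest component of size 5, so both are centroids.

2, 7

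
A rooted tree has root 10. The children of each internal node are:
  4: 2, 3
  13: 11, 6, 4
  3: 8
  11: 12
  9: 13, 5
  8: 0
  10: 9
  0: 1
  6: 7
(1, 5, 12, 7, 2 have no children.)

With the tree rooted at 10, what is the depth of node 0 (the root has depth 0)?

Path from 10 to 0: 10 – 9 – 13 – 4 – 3 – 8 – 0, which has 6 edges.

6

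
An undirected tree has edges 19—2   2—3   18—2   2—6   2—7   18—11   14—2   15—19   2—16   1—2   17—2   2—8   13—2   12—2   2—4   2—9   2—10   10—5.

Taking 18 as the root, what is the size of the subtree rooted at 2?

17

The subtree rooted at 2 contains: 2, 1, 9, 19, 4, 7, 12, 17, 3, 8, 13, 6, 16, 10, 14, 15, 5 — 17 nodes.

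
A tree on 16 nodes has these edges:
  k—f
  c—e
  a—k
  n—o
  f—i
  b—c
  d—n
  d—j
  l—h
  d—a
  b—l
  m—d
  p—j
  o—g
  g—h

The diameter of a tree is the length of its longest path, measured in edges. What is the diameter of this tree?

12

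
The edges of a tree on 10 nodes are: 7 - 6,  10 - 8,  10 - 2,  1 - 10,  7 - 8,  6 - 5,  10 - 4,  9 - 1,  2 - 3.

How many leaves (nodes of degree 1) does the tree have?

Degree-1 nodes: 3, 4, 5, 9 — 4 of them.

4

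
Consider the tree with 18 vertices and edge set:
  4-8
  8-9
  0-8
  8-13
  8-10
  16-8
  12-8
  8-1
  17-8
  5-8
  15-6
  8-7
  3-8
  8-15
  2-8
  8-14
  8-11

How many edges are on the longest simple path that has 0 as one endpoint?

3

Distances from 0 peak at 3, attained at 6.
0-8-15-6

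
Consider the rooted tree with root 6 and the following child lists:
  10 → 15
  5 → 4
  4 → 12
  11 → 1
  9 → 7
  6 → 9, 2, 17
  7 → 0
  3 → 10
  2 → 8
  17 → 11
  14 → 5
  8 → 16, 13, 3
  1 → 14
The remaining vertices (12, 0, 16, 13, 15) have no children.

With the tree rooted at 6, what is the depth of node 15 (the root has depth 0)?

6 – 2 – 8 – 3 – 10 – 15 — 5 edges.

5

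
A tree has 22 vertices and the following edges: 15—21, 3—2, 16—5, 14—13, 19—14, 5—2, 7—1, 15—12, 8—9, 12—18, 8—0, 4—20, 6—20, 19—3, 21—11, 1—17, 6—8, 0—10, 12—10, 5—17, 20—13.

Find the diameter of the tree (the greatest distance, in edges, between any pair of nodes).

17

Starting from 7, a farthest node is 11 at distance 17.
One longest path: 7–1–17–5–2–3–19–14–13–20–6–8–0–10–12–15–21–11.
So the diameter is 17.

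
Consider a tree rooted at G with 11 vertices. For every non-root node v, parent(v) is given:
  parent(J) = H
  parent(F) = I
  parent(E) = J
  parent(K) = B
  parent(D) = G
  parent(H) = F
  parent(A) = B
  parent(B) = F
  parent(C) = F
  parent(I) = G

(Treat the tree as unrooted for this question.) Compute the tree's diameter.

6

BFS from D reaches E last, at distance 6; BFS from E confirms no node is farther.
Path: D – G – I – F – H – J – E.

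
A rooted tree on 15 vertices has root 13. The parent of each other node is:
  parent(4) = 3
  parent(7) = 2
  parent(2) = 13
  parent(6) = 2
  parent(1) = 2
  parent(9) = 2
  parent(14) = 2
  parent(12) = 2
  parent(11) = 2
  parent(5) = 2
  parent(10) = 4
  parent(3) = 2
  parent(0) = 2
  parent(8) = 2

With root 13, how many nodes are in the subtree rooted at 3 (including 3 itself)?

3

3's subtree: {3, 4, 10}, size 3.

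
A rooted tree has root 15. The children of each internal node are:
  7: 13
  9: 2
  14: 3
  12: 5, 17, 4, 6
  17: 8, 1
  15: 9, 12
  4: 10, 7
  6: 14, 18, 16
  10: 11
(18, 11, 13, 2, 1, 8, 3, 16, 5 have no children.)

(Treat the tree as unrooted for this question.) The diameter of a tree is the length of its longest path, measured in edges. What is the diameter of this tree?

BFS from 3 reaches 11 last, at distance 6; BFS from 11 confirms no node is farther.
Path: 3 – 14 – 6 – 12 – 4 – 10 – 11.

6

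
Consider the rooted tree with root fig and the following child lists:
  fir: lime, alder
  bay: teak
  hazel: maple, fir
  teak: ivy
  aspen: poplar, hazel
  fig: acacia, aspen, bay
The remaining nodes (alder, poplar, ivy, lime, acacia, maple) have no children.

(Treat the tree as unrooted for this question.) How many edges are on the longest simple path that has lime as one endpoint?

Distances from lime peak at 7, attained at ivy.
lime–fir–hazel–aspen–fig–bay–teak–ivy

7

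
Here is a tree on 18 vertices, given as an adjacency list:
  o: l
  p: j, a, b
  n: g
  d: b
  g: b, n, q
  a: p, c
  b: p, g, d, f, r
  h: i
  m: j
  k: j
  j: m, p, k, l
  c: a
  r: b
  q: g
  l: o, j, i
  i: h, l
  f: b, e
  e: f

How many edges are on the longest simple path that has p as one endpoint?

4

A farthest node from p is h.
The path p – j – l – i – h has 4 edges.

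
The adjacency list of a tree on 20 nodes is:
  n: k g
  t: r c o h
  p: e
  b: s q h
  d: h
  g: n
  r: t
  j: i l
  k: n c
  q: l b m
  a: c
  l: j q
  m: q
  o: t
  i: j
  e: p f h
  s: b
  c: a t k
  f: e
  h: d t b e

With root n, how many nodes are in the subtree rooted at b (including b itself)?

7

The subtree rooted at b contains: b, q, s, l, m, j, i — 7 nodes.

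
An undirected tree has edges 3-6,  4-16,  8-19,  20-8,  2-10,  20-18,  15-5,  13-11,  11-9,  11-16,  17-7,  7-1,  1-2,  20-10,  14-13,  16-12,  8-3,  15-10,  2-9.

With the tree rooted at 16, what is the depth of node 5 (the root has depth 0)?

6

16 – 11 – 9 – 2 – 10 – 15 – 5 — 6 edges.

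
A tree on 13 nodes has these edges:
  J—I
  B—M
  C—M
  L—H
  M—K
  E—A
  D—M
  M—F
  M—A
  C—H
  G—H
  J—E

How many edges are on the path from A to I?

A - E - J - I: 3 edges.

3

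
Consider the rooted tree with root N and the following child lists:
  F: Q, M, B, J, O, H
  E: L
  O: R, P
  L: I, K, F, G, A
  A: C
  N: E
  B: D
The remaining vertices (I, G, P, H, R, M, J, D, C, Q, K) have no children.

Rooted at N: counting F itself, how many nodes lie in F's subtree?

Descendants of F (including itself): F, H, M, O, J, Q, B, R, P, D. That's 10.

10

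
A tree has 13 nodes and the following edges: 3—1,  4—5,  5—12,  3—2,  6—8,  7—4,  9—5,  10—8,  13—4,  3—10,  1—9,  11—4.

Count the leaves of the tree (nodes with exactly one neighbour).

6

The leaves are 2, 6, 7, 11, 12, 13.
That is 6 leaves.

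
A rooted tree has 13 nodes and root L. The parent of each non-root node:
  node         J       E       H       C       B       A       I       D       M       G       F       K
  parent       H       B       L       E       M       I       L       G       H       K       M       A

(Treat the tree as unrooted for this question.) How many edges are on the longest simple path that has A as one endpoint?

The node farthest from A is C, via A-I-L-H-M-B-E-C — 7 edges.

7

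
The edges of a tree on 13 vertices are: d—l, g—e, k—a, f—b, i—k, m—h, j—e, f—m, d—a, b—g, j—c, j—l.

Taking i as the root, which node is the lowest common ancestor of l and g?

l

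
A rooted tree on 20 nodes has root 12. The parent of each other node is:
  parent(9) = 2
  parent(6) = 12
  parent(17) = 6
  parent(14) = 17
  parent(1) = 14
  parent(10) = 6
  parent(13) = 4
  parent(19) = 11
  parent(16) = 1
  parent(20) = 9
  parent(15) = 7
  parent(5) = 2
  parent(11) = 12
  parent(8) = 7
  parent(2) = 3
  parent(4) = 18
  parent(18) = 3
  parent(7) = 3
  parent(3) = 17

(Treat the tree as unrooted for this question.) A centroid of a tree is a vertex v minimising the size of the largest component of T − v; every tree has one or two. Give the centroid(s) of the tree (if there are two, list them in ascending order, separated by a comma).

Removing 3 splits the tree into components of sizes 9, 4, 3, 3; the largest is 9 ≤ ⌊20/2⌋ = 10.
No neighbour of 3 does as well, so 3 is the unique centroid.

3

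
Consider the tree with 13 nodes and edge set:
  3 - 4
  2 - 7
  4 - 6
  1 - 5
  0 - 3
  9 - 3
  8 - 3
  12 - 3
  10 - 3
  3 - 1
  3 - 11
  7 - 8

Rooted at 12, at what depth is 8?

Climbing from 8 to the root: 8 → 3 → 12. That's 2 steps.

2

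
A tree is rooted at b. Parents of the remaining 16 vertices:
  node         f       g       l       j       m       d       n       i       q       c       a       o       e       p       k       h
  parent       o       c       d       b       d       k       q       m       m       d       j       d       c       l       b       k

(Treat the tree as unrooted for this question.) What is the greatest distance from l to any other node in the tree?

A farthest node from l is a.
The path l – d – k – b – j – a has 5 edges.

5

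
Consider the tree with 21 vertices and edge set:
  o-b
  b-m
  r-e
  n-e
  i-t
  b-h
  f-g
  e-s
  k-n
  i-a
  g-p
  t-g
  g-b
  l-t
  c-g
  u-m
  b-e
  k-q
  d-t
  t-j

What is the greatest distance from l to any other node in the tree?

The node farthest from l is q, via l-t-g-b-e-n-k-q — 7 edges.

7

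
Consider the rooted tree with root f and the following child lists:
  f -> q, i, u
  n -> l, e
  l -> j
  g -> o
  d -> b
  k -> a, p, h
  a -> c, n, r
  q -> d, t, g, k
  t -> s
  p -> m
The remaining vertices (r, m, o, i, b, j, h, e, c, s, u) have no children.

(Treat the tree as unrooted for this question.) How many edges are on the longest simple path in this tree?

A longest path is j-l-n-a-k-q-t-s, with 7 edges.

7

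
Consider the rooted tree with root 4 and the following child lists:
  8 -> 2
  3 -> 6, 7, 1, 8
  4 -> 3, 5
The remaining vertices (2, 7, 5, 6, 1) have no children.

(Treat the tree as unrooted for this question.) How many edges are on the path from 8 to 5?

3

Walking from 8: 8 – 3 – 4 – 5. Length 3.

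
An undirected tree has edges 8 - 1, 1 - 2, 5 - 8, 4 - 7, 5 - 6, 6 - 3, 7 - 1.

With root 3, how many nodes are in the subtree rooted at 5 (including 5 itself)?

6

Descendants of 5 (including itself): 5, 8, 1, 2, 7, 4. That's 6.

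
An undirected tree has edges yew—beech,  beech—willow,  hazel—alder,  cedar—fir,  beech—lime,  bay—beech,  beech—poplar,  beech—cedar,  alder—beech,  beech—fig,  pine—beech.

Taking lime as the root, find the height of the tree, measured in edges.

A deepest node is fir, reached by lime – beech – cedar – fir.
That path has 3 edges, so the height is 3.

3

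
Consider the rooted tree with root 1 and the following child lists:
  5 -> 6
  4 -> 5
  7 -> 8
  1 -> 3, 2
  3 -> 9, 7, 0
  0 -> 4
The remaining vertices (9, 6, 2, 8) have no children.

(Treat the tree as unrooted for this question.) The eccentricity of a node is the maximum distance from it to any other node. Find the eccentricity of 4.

4

The node farthest from 4 is 8 (2 also at distance 4), via 4-0-3-7-8 — 4 edges.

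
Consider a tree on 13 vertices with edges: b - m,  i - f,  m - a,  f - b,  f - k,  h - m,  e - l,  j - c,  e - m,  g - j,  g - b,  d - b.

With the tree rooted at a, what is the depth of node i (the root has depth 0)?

Path from a to i: a → m → b → f → i, which has 4 edges.

4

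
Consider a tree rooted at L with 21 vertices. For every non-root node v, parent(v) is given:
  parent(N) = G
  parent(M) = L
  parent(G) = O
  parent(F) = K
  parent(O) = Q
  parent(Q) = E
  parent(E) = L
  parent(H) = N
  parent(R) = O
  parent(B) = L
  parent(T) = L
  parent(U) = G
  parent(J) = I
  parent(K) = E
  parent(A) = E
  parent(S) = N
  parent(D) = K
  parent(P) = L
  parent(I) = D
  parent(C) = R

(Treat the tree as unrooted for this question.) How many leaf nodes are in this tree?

11

Exactly 11 nodes have a single neighbour: A, B, C, F, H, J, M, P, S, T, U.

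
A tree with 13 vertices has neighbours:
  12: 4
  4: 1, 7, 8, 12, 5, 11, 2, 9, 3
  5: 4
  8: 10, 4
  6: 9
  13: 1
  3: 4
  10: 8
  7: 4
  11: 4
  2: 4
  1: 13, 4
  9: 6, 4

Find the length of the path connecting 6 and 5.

3

The path is 6–9–4–5, which has 3 edges.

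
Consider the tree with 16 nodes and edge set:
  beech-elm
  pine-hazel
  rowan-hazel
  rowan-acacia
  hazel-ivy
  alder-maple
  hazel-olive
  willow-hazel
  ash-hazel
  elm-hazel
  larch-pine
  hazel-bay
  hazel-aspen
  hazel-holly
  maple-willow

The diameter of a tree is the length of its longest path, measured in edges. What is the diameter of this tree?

A longest path is alder–maple–willow–hazel–pine–larch, with 5 edges.

5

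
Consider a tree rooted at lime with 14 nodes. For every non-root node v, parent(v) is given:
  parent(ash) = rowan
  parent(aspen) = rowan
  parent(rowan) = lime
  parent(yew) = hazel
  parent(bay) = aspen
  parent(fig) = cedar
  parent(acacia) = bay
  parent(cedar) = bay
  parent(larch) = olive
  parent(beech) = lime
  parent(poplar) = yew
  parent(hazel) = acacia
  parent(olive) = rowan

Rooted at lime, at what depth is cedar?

4

lime – rowan – aspen – bay – cedar — 4 edges.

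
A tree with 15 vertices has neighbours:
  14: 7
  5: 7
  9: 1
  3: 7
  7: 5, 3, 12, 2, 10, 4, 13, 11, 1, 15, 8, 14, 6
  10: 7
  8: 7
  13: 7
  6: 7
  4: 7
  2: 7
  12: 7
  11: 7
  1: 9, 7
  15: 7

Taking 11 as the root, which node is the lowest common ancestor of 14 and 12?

7

Path 14→root: 14 7 11; path 12→root: 12 7 11.
First common node: 7.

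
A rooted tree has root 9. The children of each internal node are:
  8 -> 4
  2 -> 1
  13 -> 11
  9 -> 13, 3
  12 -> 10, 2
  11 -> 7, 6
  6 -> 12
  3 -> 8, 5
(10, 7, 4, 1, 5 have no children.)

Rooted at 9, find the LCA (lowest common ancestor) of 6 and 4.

9

6's ancestor chain is 6, 11, 13, 9 and 4's is 4, 8, 3, 9; they first meet at 9.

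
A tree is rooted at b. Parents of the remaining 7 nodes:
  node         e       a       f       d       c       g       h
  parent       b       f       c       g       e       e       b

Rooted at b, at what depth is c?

2

Climbing from c to the root: c → e → b. That's 2 steps.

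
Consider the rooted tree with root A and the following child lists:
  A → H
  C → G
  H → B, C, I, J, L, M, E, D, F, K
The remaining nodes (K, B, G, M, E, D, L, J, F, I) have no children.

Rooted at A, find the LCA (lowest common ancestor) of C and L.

Ancestors of C (toward the root): C, H, A.
Ancestors of L: L, H, A.
The deepest node appearing in both lists is H.

H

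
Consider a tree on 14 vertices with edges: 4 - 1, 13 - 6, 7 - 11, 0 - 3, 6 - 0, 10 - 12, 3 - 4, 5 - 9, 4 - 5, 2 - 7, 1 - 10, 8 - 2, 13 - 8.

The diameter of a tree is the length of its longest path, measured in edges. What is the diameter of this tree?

A longest path is 12 - 10 - 1 - 4 - 3 - 0 - 6 - 13 - 8 - 2 - 7 - 11, with 11 edges.

11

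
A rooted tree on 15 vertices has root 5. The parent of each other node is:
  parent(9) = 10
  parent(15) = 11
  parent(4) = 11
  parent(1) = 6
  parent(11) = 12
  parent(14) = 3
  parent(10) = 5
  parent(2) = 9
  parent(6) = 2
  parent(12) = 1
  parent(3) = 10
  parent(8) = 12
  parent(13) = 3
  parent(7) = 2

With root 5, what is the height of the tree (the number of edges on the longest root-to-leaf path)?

A deepest node is 4, reached by 5-10-9-2-6-1-12-11-4.
That path has 8 edges, so the height is 8.

8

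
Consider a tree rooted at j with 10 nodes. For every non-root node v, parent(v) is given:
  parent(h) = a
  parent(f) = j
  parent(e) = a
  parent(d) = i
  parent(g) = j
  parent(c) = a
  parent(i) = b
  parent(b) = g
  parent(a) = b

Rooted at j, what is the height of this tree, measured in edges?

c sits deepest: j – g – b – a – c — 4 edges from the root.

4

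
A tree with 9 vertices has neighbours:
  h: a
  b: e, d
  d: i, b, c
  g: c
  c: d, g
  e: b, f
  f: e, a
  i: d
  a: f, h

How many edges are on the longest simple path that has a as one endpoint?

A farthest node from a is g.
The path a–f–e–b–d–c–g has 6 edges.

6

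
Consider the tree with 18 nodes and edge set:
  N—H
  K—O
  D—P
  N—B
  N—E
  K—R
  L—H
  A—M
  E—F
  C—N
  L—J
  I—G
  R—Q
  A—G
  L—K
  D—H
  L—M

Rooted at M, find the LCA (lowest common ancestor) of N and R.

L

N's ancestor chain is N, H, L, M and R's is R, K, L, M; they first meet at L.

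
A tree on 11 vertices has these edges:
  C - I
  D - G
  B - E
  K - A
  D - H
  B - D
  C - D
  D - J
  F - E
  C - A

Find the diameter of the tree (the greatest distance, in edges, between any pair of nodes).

6

Starting from K, a farthest node is F at distance 6.
One longest path: K – A – C – D – B – E – F.
So the diameter is 6.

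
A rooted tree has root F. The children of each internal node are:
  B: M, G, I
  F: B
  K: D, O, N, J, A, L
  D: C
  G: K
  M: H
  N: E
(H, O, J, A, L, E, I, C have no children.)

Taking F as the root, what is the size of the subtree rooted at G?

Descendants of G (including itself): G, K, L, N, D, A, J, O, E, C. That's 10.

10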